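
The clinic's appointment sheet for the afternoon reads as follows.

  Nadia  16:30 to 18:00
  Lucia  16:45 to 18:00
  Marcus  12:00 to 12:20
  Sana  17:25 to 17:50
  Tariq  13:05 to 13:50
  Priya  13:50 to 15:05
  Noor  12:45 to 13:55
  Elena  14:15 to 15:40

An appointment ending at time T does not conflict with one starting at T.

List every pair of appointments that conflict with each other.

Two intervals overlap when each starts before the other ends.
Sorted by start: Marcus, Noor, Tariq, Priya, Elena, Nadia, Lucia, Sana.
Noor starts after Marcus ends, so nothing later overlaps Marcus either.
Tariq starts before Noor ends → Noor and Tariq overlap.
Priya starts before Noor ends → Noor and Priya overlap.
Elena starts after Noor ends, so nothing later overlaps Noor either.
Priya starts exactly when Tariq ends (back-to-back, no overlap), so nothing later overlaps Tariq either.
Elena starts before Priya ends → Priya and Elena overlap.
Nadia starts after Priya ends, so nothing later overlaps Priya either.
Nadia starts after Elena ends, so nothing later overlaps Elena either.
Lucia starts before Nadia ends → Nadia and Lucia overlap.
Sana starts before Nadia ends → Nadia and Sana overlap.
Sana starts before Lucia ends → Lucia and Sana overlap.

Elena & Priya, Lucia & Nadia, Lucia & Sana, Nadia & Sana, Noor & Priya, Noor & Tariq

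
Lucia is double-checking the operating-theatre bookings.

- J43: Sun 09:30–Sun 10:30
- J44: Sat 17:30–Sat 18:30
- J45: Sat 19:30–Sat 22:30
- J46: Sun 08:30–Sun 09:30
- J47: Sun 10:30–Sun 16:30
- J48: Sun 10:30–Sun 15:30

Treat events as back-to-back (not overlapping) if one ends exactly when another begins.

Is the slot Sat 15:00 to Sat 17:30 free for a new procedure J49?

Yes — the slot is free

J44: starts Sat 17:30 at or after J49 ends Sat 17:30 → clear.
J45: starts Sat 19:30 at or after J49 ends Sat 17:30 → clear.
J46: starts Sun 08:30 at or after J49 ends Sat 17:30 → clear.
J43: starts Sun 09:30 at or after J49 ends Sat 17:30 → clear.
J47: starts Sun 10:30 at or after J49 ends Sat 17:30 → clear.
J48: starts Sun 10:30 at or after J49 ends Sat 17:30 → clear.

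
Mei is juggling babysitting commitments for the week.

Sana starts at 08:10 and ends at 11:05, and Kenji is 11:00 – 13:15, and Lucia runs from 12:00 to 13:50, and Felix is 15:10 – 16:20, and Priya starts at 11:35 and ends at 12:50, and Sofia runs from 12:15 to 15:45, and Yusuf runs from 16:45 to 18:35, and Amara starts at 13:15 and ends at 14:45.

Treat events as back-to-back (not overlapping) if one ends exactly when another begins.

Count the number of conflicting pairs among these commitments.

10

Check each pair: they overlap iff neither finishes before the other starts.
Sorted by start: Sana, Kenji, Priya, Lucia, Sofia, Amara, Felix, Yusuf.
Kenji starts before Sana ends → Sana and Kenji overlap.
Priya starts after Sana ends — done with Sana.
Priya starts before Kenji ends → Kenji and Priya overlap.
Lucia starts before Kenji ends → Kenji and Lucia overlap.
Sofia starts before Kenji ends → Kenji and Sofia overlap.
Amara starts exactly when Kenji ends (back-to-back, no overlap) — done with Kenji.
Lucia starts before Priya ends → Priya and Lucia overlap.
Sofia starts before Priya ends → Priya and Sofia overlap.
Amara starts after Priya ends — done with Priya.
Sofia starts before Lucia ends → Lucia and Sofia overlap.
Amara starts before Lucia ends → Lucia and Amara overlap.
Felix starts after Lucia ends — done with Lucia.
Amara starts before Sofia ends → Sofia and Amara overlap.
Felix starts before Sofia ends → Sofia and Felix overlap.
Yusuf starts after Sofia ends.
Felix starts after Amara ends — done with Amara.
Yusuf starts after Felix ends.
Overlapping pairs: Amara & Lucia, Amara & Sofia, Felix & Sofia, Kenji & Lucia, Kenji & Priya, Kenji & Sana, Kenji & Sofia, Lucia & Priya, Lucia & Sofia, Priya & Sofia — 10 in total.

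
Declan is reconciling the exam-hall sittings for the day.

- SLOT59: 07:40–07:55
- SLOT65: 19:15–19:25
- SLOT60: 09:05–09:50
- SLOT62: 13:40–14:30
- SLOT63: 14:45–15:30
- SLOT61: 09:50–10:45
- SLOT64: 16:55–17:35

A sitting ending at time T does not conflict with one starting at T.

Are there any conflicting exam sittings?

No

Sorted by start: SLOT59, SLOT60, SLOT61, SLOT62, SLOT63, SLOT64, SLOT65.
SLOT60 starts after SLOT59 ends; SLOT59 is clear from here.
SLOT61 starts exactly when SLOT60 ends (back-to-back, no overlap); SLOT60 is clear from here.
SLOT62 starts after SLOT61 ends; SLOT61 is clear from here.
SLOT63 starts after SLOT62 ends; SLOT62 is clear from here.
SLOT64 starts after SLOT63 ends; SLOT63 is clear from here.
SLOT65 starts after SLOT64 ends.
Every pair is clear; the schedule has no overlaps.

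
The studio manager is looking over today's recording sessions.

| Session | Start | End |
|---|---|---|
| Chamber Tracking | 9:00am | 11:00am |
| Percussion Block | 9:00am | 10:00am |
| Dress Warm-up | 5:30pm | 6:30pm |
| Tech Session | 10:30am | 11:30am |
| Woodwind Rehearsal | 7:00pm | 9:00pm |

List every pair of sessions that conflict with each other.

Chamber Tracking & Percussion Block, Chamber Tracking & Tech Session

Sorted by start: Percussion Block, Chamber Tracking, Tech Session, Dress Warm-up, Woodwind Rehearsal.
Chamber Tracking starts before Percussion Block ends → Percussion Block and Chamber Tracking overlap.
Tech Session starts after Percussion Block ends, so Percussion Block has no further overlaps.
Tech Session starts before Chamber Tracking ends → Chamber Tracking and Tech Session overlap.
Dress Warm-up starts after Chamber Tracking ends, so Chamber Tracking has no further overlaps.
Dress Warm-up starts after Tech Session ends, so Tech Session has no further overlaps.
Woodwind Rehearsal starts after Dress Warm-up ends.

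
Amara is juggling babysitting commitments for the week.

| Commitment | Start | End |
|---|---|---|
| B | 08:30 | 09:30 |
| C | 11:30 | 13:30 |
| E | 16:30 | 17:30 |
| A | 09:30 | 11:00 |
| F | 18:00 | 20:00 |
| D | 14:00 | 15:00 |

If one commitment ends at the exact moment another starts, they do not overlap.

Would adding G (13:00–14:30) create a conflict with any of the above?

Yes — it overlaps C, D

B: ends 09:30 at or before G starts 13:00 → clear.
A: ends 11:00 at or before G starts 13:00 → clear.
C: starts 11:30 before G ends 14:30, and ends 13:30 after G starts 13:00 → overlap.
D: starts 14:00 before G ends 14:30, and ends 15:00 after G starts 13:00 → overlap.
E: starts 16:30 at or after G ends 14:30 → clear.
F: starts 18:00 at or after G ends 14:30 → clear.
G overlaps C, D.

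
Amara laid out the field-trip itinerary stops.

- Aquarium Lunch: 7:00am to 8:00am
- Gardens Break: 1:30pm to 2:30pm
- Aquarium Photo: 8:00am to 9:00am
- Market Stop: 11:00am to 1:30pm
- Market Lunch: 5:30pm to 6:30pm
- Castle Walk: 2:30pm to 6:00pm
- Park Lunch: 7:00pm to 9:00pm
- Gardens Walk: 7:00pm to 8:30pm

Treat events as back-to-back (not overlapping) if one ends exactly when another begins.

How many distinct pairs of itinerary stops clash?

2

Sorted by start: Aquarium Lunch, Aquarium Photo, Market Stop, Gardens Break, Castle Walk, Market Lunch, Park Lunch, Gardens Walk.
Aquarium Photo starts exactly when Aquarium Lunch ends (back-to-back, no overlap), so Aquarium Lunch has no further overlaps.
Market Stop starts after Aquarium Photo ends, so Aquarium Photo has no further overlaps.
Gardens Break starts exactly when Market Stop ends (back-to-back, no overlap), so Market Stop has no further overlaps.
Castle Walk starts exactly when Gardens Break ends (back-to-back, no overlap), so Gardens Break has no further overlaps.
Market Lunch starts before Castle Walk ends → Castle Walk and Market Lunch overlap.
Park Lunch starts after Castle Walk ends, so Castle Walk has no further overlaps.
Park Lunch starts after Market Lunch ends, so Market Lunch has no further overlaps.
Gardens Walk starts before Park Lunch ends → Park Lunch and Gardens Walk overlap.
Overlapping pairs: Castle Walk & Market Lunch, Gardens Walk & Park Lunch — 2 in total.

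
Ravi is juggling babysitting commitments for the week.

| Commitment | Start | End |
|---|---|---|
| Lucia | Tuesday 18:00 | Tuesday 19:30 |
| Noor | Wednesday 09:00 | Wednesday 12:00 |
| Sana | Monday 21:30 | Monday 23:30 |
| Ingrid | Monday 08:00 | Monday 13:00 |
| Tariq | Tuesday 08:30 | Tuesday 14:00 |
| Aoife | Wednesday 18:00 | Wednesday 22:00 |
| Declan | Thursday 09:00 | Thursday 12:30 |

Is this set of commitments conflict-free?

Sorted by start: Ingrid, Sana, Tariq, Lucia, Noor, Aoife, Declan.
Sana starts after Ingrid ends — done with Ingrid.
Tariq starts after Sana ends — done with Sana.
Lucia starts after Tariq ends — done with Tariq.
Noor starts after Lucia ends — done with Lucia.
Aoife starts after Noor ends — done with Noor.
Declan starts after Aoife ends.
Every pair is clear; the schedule has no overlaps.

Yes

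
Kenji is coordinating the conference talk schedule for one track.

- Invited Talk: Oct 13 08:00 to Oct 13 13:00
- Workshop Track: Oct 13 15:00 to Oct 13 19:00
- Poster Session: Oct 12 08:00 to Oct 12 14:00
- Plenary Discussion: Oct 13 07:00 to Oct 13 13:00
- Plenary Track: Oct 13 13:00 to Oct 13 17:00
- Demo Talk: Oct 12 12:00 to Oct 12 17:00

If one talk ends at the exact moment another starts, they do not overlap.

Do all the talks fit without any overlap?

Sorted by start: Poster Session, Demo Talk, Plenary Discussion, Invited Talk, Plenary Track, Workshop Track.
Demo Talk starts before Poster Session ends → Poster Session and Demo Talk overlap.
That's a conflict, so the schedule is not conflict-free.

No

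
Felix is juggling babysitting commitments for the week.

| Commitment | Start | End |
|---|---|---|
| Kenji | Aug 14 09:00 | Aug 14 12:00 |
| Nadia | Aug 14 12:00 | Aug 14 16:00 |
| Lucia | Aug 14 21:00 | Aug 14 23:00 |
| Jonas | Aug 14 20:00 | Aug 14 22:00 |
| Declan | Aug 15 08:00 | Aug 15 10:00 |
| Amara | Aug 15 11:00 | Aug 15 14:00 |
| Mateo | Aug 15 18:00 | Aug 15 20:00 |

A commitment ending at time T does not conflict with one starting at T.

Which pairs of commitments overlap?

Jonas & Lucia

Two intervals overlap when each starts before the other ends.
Sorted by start: Kenji, Nadia, Jonas, Lucia, Declan, Amara, Mateo.
Nadia starts exactly when Kenji ends (back-to-back, no overlap), so nothing later overlaps Kenji either.
Jonas starts after Nadia ends, so nothing later overlaps Nadia either.
Lucia starts before Jonas ends → Jonas and Lucia overlap.
Declan starts after Jonas ends, so nothing later overlaps Jonas either.
Declan starts after Lucia ends, so nothing later overlaps Lucia either.
Amara starts after Declan ends, so nothing later overlaps Declan either.
Mateo starts after Amara ends.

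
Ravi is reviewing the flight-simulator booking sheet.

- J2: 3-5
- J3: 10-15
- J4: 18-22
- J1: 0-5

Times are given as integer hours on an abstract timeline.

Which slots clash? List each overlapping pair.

J1 & J2

Sorted by start: J1, J2, J3, J4.
J2 starts before J1 ends → J1 and J2 overlap.
J3 starts after J1 ends; J1 is clear from here.
J3 starts after J2 ends; J2 is clear from here.
J4 starts after J3 ends.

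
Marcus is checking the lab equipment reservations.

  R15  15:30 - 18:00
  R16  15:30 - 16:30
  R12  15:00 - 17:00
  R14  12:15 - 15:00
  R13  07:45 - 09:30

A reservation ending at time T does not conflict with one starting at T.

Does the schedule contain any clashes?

Sorted by start: R13, R14, R12, R15, R16.
R14 starts after R13 ends; R13 is clear from here.
R12 starts exactly when R14 ends (back-to-back, no overlap); R14 is clear from here.
R15 starts before R12 ends → R12 and R15 overlap.
That's a conflict, so the schedule is not conflict-free.

Yes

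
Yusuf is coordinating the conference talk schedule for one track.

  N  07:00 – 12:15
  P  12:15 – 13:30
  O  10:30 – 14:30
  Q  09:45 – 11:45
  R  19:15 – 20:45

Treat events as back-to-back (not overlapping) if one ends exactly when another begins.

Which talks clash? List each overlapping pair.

N & O, N & Q, O & P, O & Q

Two intervals overlap when each starts before the other ends.
Sorted by start: N, Q, O, P, R.
Q starts before N ends → N and Q overlap.
O starts before N ends → N and O overlap.
P starts exactly when N ends (back-to-back, no overlap); N is clear from here.
O starts before Q ends → Q and O overlap.
P starts after Q ends; Q is clear from here.
P starts before O ends → O and P overlap.
R starts after O ends.
R starts after P ends.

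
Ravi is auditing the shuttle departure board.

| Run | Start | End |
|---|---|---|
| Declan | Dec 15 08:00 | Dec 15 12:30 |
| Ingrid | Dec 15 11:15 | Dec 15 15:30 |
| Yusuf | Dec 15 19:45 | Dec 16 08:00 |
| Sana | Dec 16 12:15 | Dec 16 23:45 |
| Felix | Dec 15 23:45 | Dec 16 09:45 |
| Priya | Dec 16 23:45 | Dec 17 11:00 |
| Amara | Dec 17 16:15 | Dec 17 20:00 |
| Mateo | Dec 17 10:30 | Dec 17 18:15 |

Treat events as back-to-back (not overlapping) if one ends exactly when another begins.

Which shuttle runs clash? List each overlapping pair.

Amara & Mateo, Declan & Ingrid, Felix & Yusuf, Mateo & Priya

Check each pair: they overlap iff neither finishes before the other starts.
Sorted by start: Declan, Ingrid, Yusuf, Felix, Sana, Priya, Mateo, Amara.
Ingrid starts before Declan ends → Declan and Ingrid overlap.
Yusuf starts after Declan ends, so nothing later overlaps Declan either.
Yusuf starts after Ingrid ends, so nothing later overlaps Ingrid either.
Felix starts before Yusuf ends → Yusuf and Felix overlap.
Sana starts after Yusuf ends, so nothing later overlaps Yusuf either.
Sana starts after Felix ends, so nothing later overlaps Felix either.
Priya starts exactly when Sana ends (back-to-back, no overlap), so nothing later overlaps Sana either.
Mateo starts before Priya ends → Priya and Mateo overlap.
Amara starts after Priya ends.
Amara starts before Mateo ends → Mateo and Amara overlap.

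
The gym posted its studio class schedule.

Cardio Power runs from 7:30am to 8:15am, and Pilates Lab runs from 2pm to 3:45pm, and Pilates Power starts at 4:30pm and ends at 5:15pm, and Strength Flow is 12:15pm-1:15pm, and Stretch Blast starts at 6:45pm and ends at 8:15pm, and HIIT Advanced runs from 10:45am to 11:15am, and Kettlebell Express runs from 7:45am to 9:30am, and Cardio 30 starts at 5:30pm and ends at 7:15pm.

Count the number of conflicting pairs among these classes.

Two intervals overlap when each starts before the other ends.
Sorted by start: Cardio Power, Kettlebell Express, HIIT Advanced, Strength Flow, Pilates Lab, Pilates Power, Cardio 30, Stretch Blast.
Kettlebell Express starts before Cardio Power ends → Cardio Power and Kettlebell Express overlap.
HIIT Advanced starts after Cardio Power ends, so Cardio Power has no further overlaps.
HIIT Advanced starts after Kettlebell Express ends, so Kettlebell Express has no further overlaps.
Strength Flow starts after HIIT Advanced ends, so HIIT Advanced has no further overlaps.
Pilates Lab starts after Strength Flow ends, so Strength Flow has no further overlaps.
Pilates Power starts after Pilates Lab ends, so Pilates Lab has no further overlaps.
Cardio 30 starts after Pilates Power ends, so Pilates Power has no further overlaps.
Stretch Blast starts before Cardio 30 ends → Cardio 30 and Stretch Blast overlap.
Overlapping pairs: Cardio 30 & Stretch Blast, Cardio Power & Kettlebell Express — 2 in total.

2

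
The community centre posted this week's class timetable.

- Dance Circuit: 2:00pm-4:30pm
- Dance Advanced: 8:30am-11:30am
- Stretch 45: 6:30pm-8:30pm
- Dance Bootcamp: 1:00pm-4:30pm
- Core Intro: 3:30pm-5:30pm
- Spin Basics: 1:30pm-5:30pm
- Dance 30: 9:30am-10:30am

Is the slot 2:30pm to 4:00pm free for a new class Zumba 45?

No — it overlaps Core Intro, Dance Bootcamp, Dance Circuit, Spin Basics

Dance Advanced: ends 11:30am at or before Zumba 45 starts 2:30pm → clear.
Dance 30: ends 10:30am at or before Zumba 45 starts 2:30pm → clear.
Dance Bootcamp: starts 1:00pm before Zumba 45 ends 4:00pm, and ends 4:30pm after Zumba 45 starts 2:30pm → overlap.
Spin Basics: starts 1:30pm before Zumba 45 ends 4:00pm, and ends 5:30pm after Zumba 45 starts 2:30pm → overlap.
Dance Circuit: starts 2:00pm before Zumba 45 ends 4:00pm, and ends 4:30pm after Zumba 45 starts 2:30pm → overlap.
Core Intro: starts 3:30pm before Zumba 45 ends 4:00pm, and ends 5:30pm after Zumba 45 starts 2:30pm → overlap.
Stretch 45: starts 6:30pm at or after Zumba 45 ends 4:00pm → clear.
Zumba 45 overlaps Dance Circuit, Spin Basics, Dance Bootcamp, Core Intro.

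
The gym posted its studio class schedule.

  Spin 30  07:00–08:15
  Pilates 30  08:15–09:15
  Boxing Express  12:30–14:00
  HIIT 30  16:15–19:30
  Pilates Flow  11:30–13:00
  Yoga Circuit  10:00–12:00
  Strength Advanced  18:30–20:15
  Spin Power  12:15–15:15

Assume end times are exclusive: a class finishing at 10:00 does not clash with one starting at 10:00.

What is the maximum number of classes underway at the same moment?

Walk through starts and ends in time order (an end at T is processed before a start at T):
07:00 start Spin 30 → 1
08:15 end Spin 30 → 0
08:15 start Pilates 30 → 1
09:15 end Pilates 30 → 0
10:00 start Yoga Circuit → 1
11:30 start Pilates Flow → 2
12:00 end Yoga Circuit → 1
12:15 start Spin Power → 2
12:30 start Boxing Express → 3
13:00 end Pilates Flow → 2
14:00 end Boxing Express → 1
15:15 end Spin Power → 0
16:15 start HIIT 30 → 1
18:30 start Strength Advanced → 2
19:30 end HIIT 30 → 1
20:15 end Strength Advanced → 0
Peak is 3, at 12:30 (Boxing Express, Pilates Flow, Spin Power).

3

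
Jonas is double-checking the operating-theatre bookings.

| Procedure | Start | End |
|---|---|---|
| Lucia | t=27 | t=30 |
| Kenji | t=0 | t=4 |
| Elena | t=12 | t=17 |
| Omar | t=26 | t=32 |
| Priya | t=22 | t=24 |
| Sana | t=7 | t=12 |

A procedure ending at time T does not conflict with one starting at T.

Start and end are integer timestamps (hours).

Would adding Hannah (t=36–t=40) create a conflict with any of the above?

No — it doesn't clash with anything

Kenji: ends t=4 at or before Hannah starts t=36 → clear.
Sana: ends t=12 at or before Hannah starts t=36 → clear.
Elena: ends t=17 at or before Hannah starts t=36 → clear.
Priya: ends t=24 at or before Hannah starts t=36 → clear.
Omar: ends t=32 at or before Hannah starts t=36 → clear.
Lucia: ends t=30 at or before Hannah starts t=36 → clear.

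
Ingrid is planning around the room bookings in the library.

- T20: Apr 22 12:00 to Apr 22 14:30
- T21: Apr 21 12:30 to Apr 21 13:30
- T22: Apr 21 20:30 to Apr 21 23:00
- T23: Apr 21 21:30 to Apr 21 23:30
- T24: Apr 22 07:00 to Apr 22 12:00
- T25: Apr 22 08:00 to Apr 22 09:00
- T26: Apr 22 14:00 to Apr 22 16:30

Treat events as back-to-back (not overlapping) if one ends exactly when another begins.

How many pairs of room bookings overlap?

3

Two intervals overlap when each starts before the other ends.
Sorted by start: T21, T22, T23, T24, T25, T20, T26.
T22 starts after T21 ends, so T21 has no further overlaps.
T23 starts before T22 ends → T22 and T23 overlap.
T24 starts after T22 ends, so T22 has no further overlaps.
T24 starts after T23 ends, so T23 has no further overlaps.
T25 starts before T24 ends → T24 and T25 overlap.
T20 starts exactly when T24 ends (back-to-back, no overlap), so T24 has no further overlaps.
T20 starts after T25 ends, so T25 has no further overlaps.
T26 starts before T20 ends → T20 and T26 overlap.
Overlapping pairs: T20 & T26, T22 & T23, T24 & T25 — 3 in total.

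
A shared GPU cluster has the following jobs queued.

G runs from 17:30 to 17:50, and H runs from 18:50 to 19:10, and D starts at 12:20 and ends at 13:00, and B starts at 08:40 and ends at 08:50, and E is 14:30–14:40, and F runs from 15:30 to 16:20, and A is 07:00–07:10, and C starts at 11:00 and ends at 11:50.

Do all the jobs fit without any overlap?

Yes

Sorted by start: A, B, C, D, E, F, G, H.
B starts after A ends, so nothing later overlaps A either.
C starts after B ends, so nothing later overlaps B either.
D starts after C ends, so nothing later overlaps C either.
E starts after D ends, so nothing later overlaps D either.
F starts after E ends, so nothing later overlaps E either.
G starts after F ends, so nothing later overlaps F either.
H starts after G ends.
Every pair is clear; the schedule has no overlaps.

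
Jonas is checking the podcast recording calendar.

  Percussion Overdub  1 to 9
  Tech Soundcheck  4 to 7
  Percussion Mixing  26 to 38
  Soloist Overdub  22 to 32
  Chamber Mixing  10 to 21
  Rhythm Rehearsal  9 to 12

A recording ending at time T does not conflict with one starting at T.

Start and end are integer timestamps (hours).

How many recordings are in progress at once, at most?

Walk through starts and ends in time order (an end at T is processed before a start at T):
1 start Percussion Overdub → 1
4 start Tech Soundcheck → 2
7 end Tech Soundcheck → 1
9 end Percussion Overdub → 0
9 start Rhythm Rehearsal → 1
10 start Chamber Mixing → 2
12 end Rhythm Rehearsal → 1
21 end Chamber Mixing → 0
22 start Soloist Overdub → 1
26 start Percussion Mixing → 2
32 end Soloist Overdub → 1
38 end Percussion Mixing → 0
Peak is 2, at 4 (Percussion Overdub, Tech Soundcheck).

2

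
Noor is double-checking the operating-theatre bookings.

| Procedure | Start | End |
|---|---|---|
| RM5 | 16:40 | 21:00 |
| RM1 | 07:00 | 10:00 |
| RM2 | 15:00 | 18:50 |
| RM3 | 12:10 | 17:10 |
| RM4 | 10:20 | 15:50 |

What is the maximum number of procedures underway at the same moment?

Walk through starts and ends in time order (an end at T is processed before a start at T):
07:00 start RM1 → 1
10:00 end RM1 → 0
10:20 start RM4 → 1
12:10 start RM3 → 2
15:00 start RM2 → 3
15:50 end RM4 → 2
16:40 start RM5 → 3
17:10 end RM3 → 2
18:50 end RM2 → 1
21:00 end RM5 → 0
Peak is 3, at 15:00 (RM2, RM3, RM4).

3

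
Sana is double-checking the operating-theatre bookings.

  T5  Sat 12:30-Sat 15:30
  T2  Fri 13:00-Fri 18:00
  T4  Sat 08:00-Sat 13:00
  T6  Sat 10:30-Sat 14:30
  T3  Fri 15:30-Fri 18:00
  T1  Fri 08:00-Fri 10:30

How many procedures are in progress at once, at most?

Sweep the timeline, counting +1 at each start and −1 at each end (ends before starts at a tie):
Fri 08:00 start T1 → 1
Fri 10:30 end T1 → 0
Fri 13:00 start T2 → 1
Fri 15:30 start T3 → 2
Fri 18:00 end T2 → 1
Fri 18:00 end T3 → 0
Sat 08:00 start T4 → 1
Sat 10:30 start T6 → 2
Sat 12:30 start T5 → 3
Sat 13:00 end T4 → 2
Sat 14:30 end T6 → 1
Sat 15:30 end T5 → 0
Peak is 3, at Sat 12:30 (T4, T5, T6).

3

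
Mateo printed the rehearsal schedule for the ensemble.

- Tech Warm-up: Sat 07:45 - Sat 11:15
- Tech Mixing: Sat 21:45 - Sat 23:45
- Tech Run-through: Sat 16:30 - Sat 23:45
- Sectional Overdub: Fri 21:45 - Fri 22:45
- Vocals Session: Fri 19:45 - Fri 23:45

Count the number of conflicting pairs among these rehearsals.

Check each pair: they overlap iff neither finishes before the other starts.
Sorted by start: Vocals Session, Sectional Overdub, Tech Warm-up, Tech Run-through, Tech Mixing.
Sectional Overdub starts before Vocals Session ends → Vocals Session and Sectional Overdub overlap.
Tech Warm-up starts after Vocals Session ends; Vocals Session is clear from here.
Tech Warm-up starts after Sectional Overdub ends; Sectional Overdub is clear from here.
Tech Run-through starts after Tech Warm-up ends; Tech Warm-up is clear from here.
Tech Mixing starts before Tech Run-through ends → Tech Run-through and Tech Mixing overlap.
Overlapping pairs: Sectional Overdub & Vocals Session, Tech Mixing & Tech Run-through — 2 in total.

2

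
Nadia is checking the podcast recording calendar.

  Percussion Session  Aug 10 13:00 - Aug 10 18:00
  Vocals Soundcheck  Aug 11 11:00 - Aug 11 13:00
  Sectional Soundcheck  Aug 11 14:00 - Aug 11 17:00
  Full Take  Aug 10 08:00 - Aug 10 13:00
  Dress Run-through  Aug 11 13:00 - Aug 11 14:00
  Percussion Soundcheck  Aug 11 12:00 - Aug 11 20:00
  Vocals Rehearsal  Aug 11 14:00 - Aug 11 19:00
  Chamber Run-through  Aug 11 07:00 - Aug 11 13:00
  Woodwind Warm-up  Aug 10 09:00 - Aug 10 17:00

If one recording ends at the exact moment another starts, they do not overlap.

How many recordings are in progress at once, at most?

3

Walk through starts and ends in time order (an end at T is processed before a start at T):
Aug 10 08:00 start Full Take → 1
Aug 10 09:00 start Woodwind Warm-up → 2
Aug 10 13:00 end Full Take → 1
Aug 10 13:00 start Percussion Session → 2
Aug 10 17:00 end Woodwind Warm-up → 1
Aug 10 18:00 end Percussion Session → 0
Aug 11 07:00 start Chamber Run-through → 1
Aug 11 11:00 start Vocals Soundcheck → 2
Aug 11 12:00 start Percussion Soundcheck → 3
Aug 11 13:00 end Chamber Run-through → 2
Aug 11 13:00 end Vocals Soundcheck → 1
Aug 11 13:00 start Dress Run-through → 2
Aug 11 14:00 end Dress Run-through → 1
Aug 11 14:00 start Sectional Soundcheck → 2
Aug 11 14:00 start Vocals Rehearsal → 3
Aug 11 17:00 end Sectional Soundcheck → 2
Aug 11 19:00 end Vocals Rehearsal → 1
Aug 11 20:00 end Percussion Soundcheck → 0
Peak is 3, at Aug 11 12:00 (Chamber Run-through, Percussion Soundcheck, Vocals Soundcheck).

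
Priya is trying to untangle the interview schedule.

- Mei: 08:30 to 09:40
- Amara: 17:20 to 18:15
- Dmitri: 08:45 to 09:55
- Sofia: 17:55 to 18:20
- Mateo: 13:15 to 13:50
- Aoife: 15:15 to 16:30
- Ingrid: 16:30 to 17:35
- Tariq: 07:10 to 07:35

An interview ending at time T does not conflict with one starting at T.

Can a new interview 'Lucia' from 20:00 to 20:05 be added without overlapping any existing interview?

Tariq: ends 07:35 at or before Lucia starts 20:00 → clear.
Mei: ends 09:40 at or before Lucia starts 20:00 → clear.
Dmitri: ends 09:55 at or before Lucia starts 20:00 → clear.
Mateo: ends 13:50 at or before Lucia starts 20:00 → clear.
Aoife: ends 16:30 at or before Lucia starts 20:00 → clear.
Ingrid: ends 17:35 at or before Lucia starts 20:00 → clear.
Amara: ends 18:15 at or before Lucia starts 20:00 → clear.
Sofia: ends 18:20 at or before Lucia starts 20:00 → clear.

Yes — the slot is free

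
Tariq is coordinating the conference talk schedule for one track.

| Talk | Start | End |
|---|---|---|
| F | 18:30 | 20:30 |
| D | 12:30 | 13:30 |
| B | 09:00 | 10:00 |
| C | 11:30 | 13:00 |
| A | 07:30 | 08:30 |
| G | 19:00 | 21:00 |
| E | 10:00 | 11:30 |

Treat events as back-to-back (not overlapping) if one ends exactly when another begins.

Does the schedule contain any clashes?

Sorted by start: A, B, E, C, D, F, G.
B starts after A ends — done with A.
E starts exactly when B ends (back-to-back, no overlap) — done with B.
C starts exactly when E ends (back-to-back, no overlap) — done with E.
D starts before C ends → C and D overlap.
That's a conflict, so the schedule is not conflict-free.

Yes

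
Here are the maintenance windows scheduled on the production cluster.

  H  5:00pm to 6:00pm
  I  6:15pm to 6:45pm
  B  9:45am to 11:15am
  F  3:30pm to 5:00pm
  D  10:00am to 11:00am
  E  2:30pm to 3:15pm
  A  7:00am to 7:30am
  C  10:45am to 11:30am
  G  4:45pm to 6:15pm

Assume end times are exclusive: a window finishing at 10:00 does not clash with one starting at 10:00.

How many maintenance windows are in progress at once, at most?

3

Sweep the timeline, counting +1 at each start and −1 at each end (ends before starts at a tie):
7:00am start A → 1
7:30am end A → 0
9:45am start B → 1
10:00am start D → 2
10:45am start C → 3
11:00am end D → 2
11:15am end B → 1
11:30am end C → 0
2:30pm start E → 1
3:15pm end E → 0
3:30pm start F → 1
4:45pm start G → 2
5:00pm end F → 1
5:00pm start H → 2
6:00pm end H → 1
6:15pm end G → 0
6:15pm start I → 1
6:45pm end I → 0
Peak is 3, at 10:45am (B, C, D).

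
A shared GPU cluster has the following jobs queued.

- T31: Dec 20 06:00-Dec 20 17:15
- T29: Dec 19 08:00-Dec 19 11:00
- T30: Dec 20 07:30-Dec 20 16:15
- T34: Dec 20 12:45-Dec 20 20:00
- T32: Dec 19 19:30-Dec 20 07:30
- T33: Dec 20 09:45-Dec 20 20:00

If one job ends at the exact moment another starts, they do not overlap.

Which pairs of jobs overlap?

T30 & T31, T30 & T33, T30 & T34, T31 & T32, T31 & T33, T31 & T34, T33 & T34

Check each pair: they overlap iff neither finishes before the other starts.
Sorted by start: T29, T32, T31, T30, T33, T34.
T32 starts after T29 ends, so nothing later overlaps T29 either.
T31 starts before T32 ends → T32 and T31 overlap.
T30 starts exactly when T32 ends (back-to-back, no overlap), so nothing later overlaps T32 either.
T30 starts before T31 ends → T31 and T30 overlap.
T33 starts before T31 ends → T31 and T33 overlap.
T34 starts before T31 ends → T31 and T34 overlap.
T33 starts before T30 ends → T30 and T33 overlap.
T34 starts before T30 ends → T30 and T34 overlap.
T34 starts before T33 ends → T33 and T34 overlap.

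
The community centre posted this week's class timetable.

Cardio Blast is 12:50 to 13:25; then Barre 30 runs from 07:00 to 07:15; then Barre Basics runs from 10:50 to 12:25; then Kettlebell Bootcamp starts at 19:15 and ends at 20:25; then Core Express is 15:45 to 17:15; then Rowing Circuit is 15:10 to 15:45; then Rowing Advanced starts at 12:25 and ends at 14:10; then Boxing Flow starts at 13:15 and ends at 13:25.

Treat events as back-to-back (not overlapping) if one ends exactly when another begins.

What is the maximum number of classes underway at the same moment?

Walk through starts and ends in time order (an end at T is processed before a start at T):
07:00 start Barre 30 → 1
07:15 end Barre 30 → 0
10:50 start Barre Basics → 1
12:25 end Barre Basics → 0
12:25 start Rowing Advanced → 1
12:50 start Cardio Blast → 2
13:15 start Boxing Flow → 3
13:25 end Boxing Flow → 2
13:25 end Cardio Blast → 1
14:10 end Rowing Advanced → 0
15:10 start Rowing Circuit → 1
15:45 end Rowing Circuit → 0
15:45 start Core Express → 1
17:15 end Core Express → 0
19:15 start Kettlebell Bootcamp → 1
20:25 end Kettlebell Bootcamp → 0
Peak is 3, at 13:15 (Boxing Flow, Cardio Blast, Rowing Advanced).

3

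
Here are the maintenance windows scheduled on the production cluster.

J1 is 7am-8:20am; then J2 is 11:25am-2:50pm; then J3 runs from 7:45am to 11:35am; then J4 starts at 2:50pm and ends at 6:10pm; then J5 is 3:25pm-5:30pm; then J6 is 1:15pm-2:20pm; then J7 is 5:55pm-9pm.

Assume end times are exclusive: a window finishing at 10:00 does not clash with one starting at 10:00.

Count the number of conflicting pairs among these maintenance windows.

5

Sorted by start: J1, J3, J2, J6, J4, J5, J7.
J3 starts before J1 ends → J1 and J3 overlap.
J2 starts after J1 ends — done with J1.
J2 starts before J3 ends → J3 and J2 overlap.
J6 starts after J3 ends — done with J3.
J6 starts before J2 ends → J2 and J6 overlap.
J4 starts exactly when J2 ends (back-to-back, no overlap) — done with J2.
J4 starts after J6 ends — done with J6.
J5 starts before J4 ends → J4 and J5 overlap.
J7 starts before J4 ends → J4 and J7 overlap.
J7 starts after J5 ends.
Overlapping pairs: J1 & J3, J2 & J3, J2 & J6, J4 & J5, J4 & J7 — 5 in total.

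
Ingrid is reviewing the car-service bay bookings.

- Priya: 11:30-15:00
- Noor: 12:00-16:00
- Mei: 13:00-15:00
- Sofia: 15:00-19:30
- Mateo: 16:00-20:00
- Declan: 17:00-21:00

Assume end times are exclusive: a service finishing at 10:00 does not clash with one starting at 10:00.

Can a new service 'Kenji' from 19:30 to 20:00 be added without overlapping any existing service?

Priya: ends 15:00 at or before Kenji starts 19:30 → clear.
Noor: ends 16:00 at or before Kenji starts 19:30 → clear.
Mei: ends 15:00 at or before Kenji starts 19:30 → clear.
Sofia: ends 19:30 at or before Kenji starts 19:30 → clear.
Mateo: starts 16:00 before Kenji ends 20:00, and ends 20:00 after Kenji starts 19:30 → overlap.
Declan: starts 17:00 before Kenji ends 20:00, and ends 21:00 after Kenji starts 19:30 → overlap.
Kenji overlaps Mateo, Declan.

No — it overlaps Declan, Mateo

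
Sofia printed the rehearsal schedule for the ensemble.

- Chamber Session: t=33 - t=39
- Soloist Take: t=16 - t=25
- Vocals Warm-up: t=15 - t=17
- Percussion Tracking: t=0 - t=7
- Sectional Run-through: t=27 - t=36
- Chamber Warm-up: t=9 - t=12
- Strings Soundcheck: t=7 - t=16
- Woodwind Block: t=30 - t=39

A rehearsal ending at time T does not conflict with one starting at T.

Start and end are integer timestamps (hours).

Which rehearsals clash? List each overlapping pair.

Check each pair: they overlap iff neither finishes before the other starts.
Sorted by start: Percussion Tracking, Strings Soundcheck, Chamber Warm-up, Vocals Warm-up, Soloist Take, Sectional Run-through, Woodwind Block, Chamber Session.
Strings Soundcheck starts exactly when Percussion Tracking ends (back-to-back, no overlap), so nothing later overlaps Percussion Tracking either.
Chamber Warm-up starts before Strings Soundcheck ends → Strings Soundcheck and Chamber Warm-up overlap.
Vocals Warm-up starts before Strings Soundcheck ends → Strings Soundcheck and Vocals Warm-up overlap.
Soloist Take starts exactly when Strings Soundcheck ends (back-to-back, no overlap), so nothing later overlaps Strings Soundcheck either.
Vocals Warm-up starts after Chamber Warm-up ends, so nothing later overlaps Chamber Warm-up either.
Soloist Take starts before Vocals Warm-up ends → Vocals Warm-up and Soloist Take overlap.
Sectional Run-through starts after Vocals Warm-up ends, so nothing later overlaps Vocals Warm-up either.
Sectional Run-through starts after Soloist Take ends, so nothing later overlaps Soloist Take either.
Woodwind Block starts before Sectional Run-through ends → Sectional Run-through and Woodwind Block overlap.
Chamber Session starts before Sectional Run-through ends → Sectional Run-through and Chamber Session overlap.
Chamber Session starts before Woodwind Block ends → Woodwind Block and Chamber Session overlap.

Chamber Session & Sectional Run-through, Chamber Session & Woodwind Block, Chamber Warm-up & Strings Soundcheck, Sectional Run-through & Woodwind Block, Soloist Take & Vocals Warm-up, Strings Soundcheck & Vocals Warm-up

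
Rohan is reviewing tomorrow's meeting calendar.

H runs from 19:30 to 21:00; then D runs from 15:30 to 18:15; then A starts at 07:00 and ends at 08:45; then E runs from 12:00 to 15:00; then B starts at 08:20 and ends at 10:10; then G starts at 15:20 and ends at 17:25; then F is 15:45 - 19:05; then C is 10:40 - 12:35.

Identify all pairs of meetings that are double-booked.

A & B, C & E, D & F, D & G, F & G

Two intervals overlap when each starts before the other ends.
Sorted by start: A, B, C, E, G, D, F, H.
B starts before A ends → A and B overlap.
C starts after A ends, so A has no further overlaps.
C starts after B ends, so B has no further overlaps.
E starts before C ends → C and E overlap.
G starts after C ends, so C has no further overlaps.
G starts after E ends, so E has no further overlaps.
D starts before G ends → G and D overlap.
F starts before G ends → G and F overlap.
H starts after G ends.
F starts before D ends → D and F overlap.
H starts after D ends.
H starts after F ends.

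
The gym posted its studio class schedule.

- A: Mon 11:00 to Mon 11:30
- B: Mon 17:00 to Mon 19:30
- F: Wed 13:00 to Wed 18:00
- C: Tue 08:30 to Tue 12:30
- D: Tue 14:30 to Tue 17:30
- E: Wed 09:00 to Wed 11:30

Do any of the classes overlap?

No

Sorted by start: A, B, C, D, E, F.
B starts after A ends, so A has no further overlaps.
C starts after B ends, so B has no further overlaps.
D starts after C ends, so C has no further overlaps.
E starts after D ends, so D has no further overlaps.
F starts after E ends.
Every pair is clear; the schedule has no overlaps.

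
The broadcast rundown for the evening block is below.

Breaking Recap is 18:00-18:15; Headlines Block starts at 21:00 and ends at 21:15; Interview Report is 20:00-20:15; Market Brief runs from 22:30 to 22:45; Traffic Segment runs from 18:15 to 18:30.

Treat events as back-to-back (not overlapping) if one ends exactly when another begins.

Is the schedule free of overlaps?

Yes

Two intervals overlap when each starts before the other ends.
Sorted by start: Breaking Recap, Traffic Segment, Interview Report, Headlines Block, Market Brief.
Traffic Segment starts exactly when Breaking Recap ends (back-to-back, no overlap), so nothing later overlaps Breaking Recap either.
Interview Report starts after Traffic Segment ends, so nothing later overlaps Traffic Segment either.
Headlines Block starts after Interview Report ends, so nothing later overlaps Interview Report either.
Market Brief starts after Headlines Block ends.
Every pair is clear; the schedule has no overlaps.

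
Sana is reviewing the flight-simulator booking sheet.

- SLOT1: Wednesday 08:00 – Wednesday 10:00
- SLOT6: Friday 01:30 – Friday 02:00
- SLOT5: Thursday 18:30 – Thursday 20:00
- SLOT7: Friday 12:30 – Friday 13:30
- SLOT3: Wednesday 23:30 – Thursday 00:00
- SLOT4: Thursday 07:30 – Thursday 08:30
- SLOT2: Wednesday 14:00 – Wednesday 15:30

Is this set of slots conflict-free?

Check each pair: they overlap iff neither finishes before the other starts.
Sorted by start: SLOT1, SLOT2, SLOT3, SLOT4, SLOT5, SLOT6, SLOT7.
SLOT2 starts after SLOT1 ends, so nothing later overlaps SLOT1 either.
SLOT3 starts after SLOT2 ends, so nothing later overlaps SLOT2 either.
SLOT4 starts after SLOT3 ends, so nothing later overlaps SLOT3 either.
SLOT5 starts after SLOT4 ends, so nothing later overlaps SLOT4 either.
SLOT6 starts after SLOT5 ends, so nothing later overlaps SLOT5 either.
SLOT7 starts after SLOT6 ends.
Every pair is clear; the schedule has no overlaps.

Yes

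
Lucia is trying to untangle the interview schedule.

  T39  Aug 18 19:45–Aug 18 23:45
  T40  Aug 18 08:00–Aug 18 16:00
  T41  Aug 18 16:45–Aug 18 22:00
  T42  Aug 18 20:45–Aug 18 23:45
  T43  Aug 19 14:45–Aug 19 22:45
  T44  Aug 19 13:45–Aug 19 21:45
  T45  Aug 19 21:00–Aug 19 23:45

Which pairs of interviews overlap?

T39 & T41, T39 & T42, T41 & T42, T43 & T44, T43 & T45, T44 & T45

Sorted by start: T40, T41, T39, T42, T44, T43, T45.
T41 starts after T40 ends — done with T40.
T39 starts before T41 ends → T41 and T39 overlap.
T42 starts before T41 ends → T41 and T42 overlap.
T44 starts after T41 ends — done with T41.
T42 starts before T39 ends → T39 and T42 overlap.
T44 starts after T39 ends — done with T39.
T44 starts after T42 ends — done with T42.
T43 starts before T44 ends → T44 and T43 overlap.
T45 starts before T44 ends → T44 and T45 overlap.
T45 starts before T43 ends → T43 and T45 overlap.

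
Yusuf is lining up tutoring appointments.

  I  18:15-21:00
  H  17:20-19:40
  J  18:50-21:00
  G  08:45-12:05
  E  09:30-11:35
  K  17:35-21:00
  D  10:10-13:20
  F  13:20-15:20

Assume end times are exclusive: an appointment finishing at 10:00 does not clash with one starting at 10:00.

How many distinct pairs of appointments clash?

9

Sorted by start: G, E, D, F, H, K, I, J.
E starts before G ends → G and E overlap.
D starts before G ends → G and D overlap.
F starts after G ends, so nothing later overlaps G either.
D starts before E ends → E and D overlap.
F starts after E ends, so nothing later overlaps E either.
F starts exactly when D ends (back-to-back, no overlap), so nothing later overlaps D either.
H starts after F ends, so nothing later overlaps F either.
K starts before H ends → H and K overlap.
I starts before H ends → H and I overlap.
J starts before H ends → H and J overlap.
I starts before K ends → K and I overlap.
J starts before K ends → K and J overlap.
J starts before I ends → I and J overlap.
Overlapping pairs: D & E, D & G, E & G, H & I, H & J, H & K, I & J, I & K, J & K — 9 in total.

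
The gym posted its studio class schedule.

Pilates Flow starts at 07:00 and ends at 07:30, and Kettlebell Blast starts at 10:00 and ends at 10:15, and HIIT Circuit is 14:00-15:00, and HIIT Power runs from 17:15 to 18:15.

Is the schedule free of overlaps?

Sorted by start: Pilates Flow, Kettlebell Blast, HIIT Circuit, HIIT Power.
Kettlebell Blast starts after Pilates Flow ends, so nothing later overlaps Pilates Flow either.
HIIT Circuit starts after Kettlebell Blast ends, so nothing later overlaps Kettlebell Blast either.
HIIT Power starts after HIIT Circuit ends.
Every pair is clear; the schedule has no overlaps.

Yes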